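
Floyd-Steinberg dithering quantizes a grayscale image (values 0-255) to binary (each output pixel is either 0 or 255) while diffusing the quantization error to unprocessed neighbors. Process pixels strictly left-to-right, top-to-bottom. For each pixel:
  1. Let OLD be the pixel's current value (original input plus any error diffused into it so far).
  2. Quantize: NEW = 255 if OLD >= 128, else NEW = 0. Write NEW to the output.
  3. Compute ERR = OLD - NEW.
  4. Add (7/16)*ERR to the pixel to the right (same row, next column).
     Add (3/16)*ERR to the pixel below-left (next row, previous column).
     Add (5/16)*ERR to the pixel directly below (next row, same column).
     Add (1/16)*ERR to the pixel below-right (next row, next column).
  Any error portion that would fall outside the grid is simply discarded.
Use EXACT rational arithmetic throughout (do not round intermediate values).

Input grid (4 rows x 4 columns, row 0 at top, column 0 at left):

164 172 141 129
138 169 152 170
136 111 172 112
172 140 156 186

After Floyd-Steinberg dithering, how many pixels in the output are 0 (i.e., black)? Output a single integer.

(0,0): OLD=164 → NEW=255, ERR=-91
(0,1): OLD=2115/16 → NEW=255, ERR=-1965/16
(0,2): OLD=22341/256 → NEW=0, ERR=22341/256
(0,3): OLD=684771/4096 → NEW=255, ERR=-359709/4096
(1,0): OLD=22153/256 → NEW=0, ERR=22153/256
(1,1): OLD=366911/2048 → NEW=255, ERR=-155329/2048
(1,2): OLD=7991979/65536 → NEW=0, ERR=7991979/65536
(1,3): OLD=211144349/1048576 → NEW=255, ERR=-56242531/1048576
(2,0): OLD=4876581/32768 → NEW=255, ERR=-3479259/32768
(2,1): OLD=72476775/1048576 → NEW=0, ERR=72476775/1048576
(2,2): OLD=473015107/2097152 → NEW=255, ERR=-61758653/2097152
(2,3): OLD=3019103831/33554432 → NEW=0, ERR=3019103831/33554432
(3,0): OLD=2546430037/16777216 → NEW=255, ERR=-1731760043/16777216
(3,1): OLD=27993197259/268435456 → NEW=0, ERR=27993197259/268435456
(3,2): OLD=917454287413/4294967296 → NEW=255, ERR=-177762373067/4294967296
(3,3): OLD=13343230791923/68719476736 → NEW=255, ERR=-4180235775757/68719476736
Output grid:
  Row 0: ##.#  (1 black, running=1)
  Row 1: .#.#  (2 black, running=3)
  Row 2: #.#.  (2 black, running=5)
  Row 3: #.##  (1 black, running=6)

Answer: 6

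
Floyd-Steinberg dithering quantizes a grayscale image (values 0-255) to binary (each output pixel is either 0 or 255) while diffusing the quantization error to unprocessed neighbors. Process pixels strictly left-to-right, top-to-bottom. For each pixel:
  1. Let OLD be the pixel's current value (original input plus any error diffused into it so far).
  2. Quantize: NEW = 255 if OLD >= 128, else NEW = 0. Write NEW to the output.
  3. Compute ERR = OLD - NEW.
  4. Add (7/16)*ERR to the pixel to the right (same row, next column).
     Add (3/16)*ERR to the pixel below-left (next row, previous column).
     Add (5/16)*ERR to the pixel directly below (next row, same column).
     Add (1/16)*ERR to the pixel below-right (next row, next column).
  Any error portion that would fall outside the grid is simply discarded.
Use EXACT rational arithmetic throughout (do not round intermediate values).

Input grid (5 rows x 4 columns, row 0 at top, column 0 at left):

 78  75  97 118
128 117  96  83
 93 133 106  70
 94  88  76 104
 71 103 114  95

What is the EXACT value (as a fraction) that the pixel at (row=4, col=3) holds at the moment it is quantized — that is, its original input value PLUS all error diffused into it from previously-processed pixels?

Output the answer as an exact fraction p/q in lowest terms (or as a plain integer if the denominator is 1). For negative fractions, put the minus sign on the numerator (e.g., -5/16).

(0,0): OLD=78 → NEW=0, ERR=78
(0,1): OLD=873/8 → NEW=0, ERR=873/8
(0,2): OLD=18527/128 → NEW=255, ERR=-14113/128
(0,3): OLD=142873/2048 → NEW=0, ERR=142873/2048
(1,0): OLD=22123/128 → NEW=255, ERR=-10517/128
(1,1): OLD=101741/1024 → NEW=0, ERR=101741/1024
(1,2): OLD=4093169/32768 → NEW=0, ERR=4093169/32768
(1,3): OLD=79984999/524288 → NEW=255, ERR=-53708441/524288
(2,0): OLD=1408255/16384 → NEW=0, ERR=1408255/16384
(2,1): OLD=115311589/524288 → NEW=255, ERR=-18381851/524288
(2,2): OLD=122367385/1048576 → NEW=0, ERR=122367385/1048576
(2,3): OLD=1624873813/16777216 → NEW=0, ERR=1624873813/16777216
(3,0): OLD=958704399/8388608 → NEW=0, ERR=958704399/8388608
(3,1): OLD=20709386577/134217728 → NEW=255, ERR=-13516134063/134217728
(3,2): OLD=181202162863/2147483648 → NEW=0, ERR=181202162863/2147483648
(3,3): OLD=6132355575113/34359738368 → NEW=255, ERR=-2629377708727/34359738368
(4,0): OLD=188619288739/2147483648 → NEW=0, ERR=188619288739/2147483648
(4,1): OLD=2283566081385/17179869184 → NEW=255, ERR=-2097300560535/17179869184
(4,2): OLD=36457864518473/549755813888 → NEW=0, ERR=36457864518473/549755813888
(4,3): OLD=926871425733839/8796093022208 → NEW=0, ERR=926871425733839/8796093022208
Target (4,3): original=95, with diffused error = 926871425733839/8796093022208

Answer: 926871425733839/8796093022208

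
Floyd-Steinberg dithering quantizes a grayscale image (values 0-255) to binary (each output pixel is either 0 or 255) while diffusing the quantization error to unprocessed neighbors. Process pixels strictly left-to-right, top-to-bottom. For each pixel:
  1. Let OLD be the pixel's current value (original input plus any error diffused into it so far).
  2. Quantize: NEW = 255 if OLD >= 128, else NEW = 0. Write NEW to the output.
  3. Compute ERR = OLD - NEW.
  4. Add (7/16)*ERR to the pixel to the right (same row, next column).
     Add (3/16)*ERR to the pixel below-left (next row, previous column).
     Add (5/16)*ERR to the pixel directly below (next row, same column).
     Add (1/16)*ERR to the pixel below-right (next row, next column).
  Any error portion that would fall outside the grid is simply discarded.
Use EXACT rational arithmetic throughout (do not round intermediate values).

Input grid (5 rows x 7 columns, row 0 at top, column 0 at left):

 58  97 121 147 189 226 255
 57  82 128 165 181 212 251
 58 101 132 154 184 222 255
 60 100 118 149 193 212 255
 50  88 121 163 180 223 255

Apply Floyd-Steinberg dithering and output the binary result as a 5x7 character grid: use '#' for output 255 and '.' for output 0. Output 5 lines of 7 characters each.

(0,0): OLD=58 → NEW=0, ERR=58
(0,1): OLD=979/8 → NEW=0, ERR=979/8
(0,2): OLD=22341/128 → NEW=255, ERR=-10299/128
(0,3): OLD=228963/2048 → NEW=0, ERR=228963/2048
(0,4): OLD=7795893/32768 → NEW=255, ERR=-559947/32768
(0,5): OLD=114569459/524288 → NEW=255, ERR=-19123981/524288
(0,6): OLD=2005227173/8388608 → NEW=255, ERR=-133867867/8388608
(1,0): OLD=12553/128 → NEW=0, ERR=12553/128
(1,1): OLD=155327/1024 → NEW=255, ERR=-105793/1024
(1,2): OLD=2826795/32768 → NEW=0, ERR=2826795/32768
(1,3): OLD=30073935/131072 → NEW=255, ERR=-3349425/131072
(1,4): OLD=1381000973/8388608 → NEW=255, ERR=-758094067/8388608
(1,5): OLD=10536315677/67108864 → NEW=255, ERR=-6576444643/67108864
(1,6): OLD=215671501075/1073741824 → NEW=255, ERR=-58132664045/1073741824
(2,0): OLD=1135013/16384 → NEW=0, ERR=1135013/16384
(2,1): OLD=63610343/524288 → NEW=0, ERR=63610343/524288
(2,2): OLD=1684353141/8388608 → NEW=255, ERR=-454741899/8388608
(2,3): OLD=7431949069/67108864 → NEW=0, ERR=7431949069/67108864
(2,4): OLD=98912068445/536870912 → NEW=255, ERR=-37990014115/536870912
(2,5): OLD=2484521157087/17179869184 → NEW=255, ERR=-1896345484833/17179869184
(2,6): OLD=50485264924681/274877906944 → NEW=255, ERR=-19608601346039/274877906944
(3,0): OLD=875749589/8388608 → NEW=0, ERR=875749589/8388608
(3,1): OLD=11928874161/67108864 → NEW=255, ERR=-5183886159/67108864
(3,2): OLD=51331313635/536870912 → NEW=0, ERR=51331313635/536870912
(3,3): OLD=448355972133/2147483648 → NEW=255, ERR=-99252358107/2147483648
(3,4): OLD=37628444234965/274877906944 → NEW=255, ERR=-32465422035755/274877906944
(3,5): OLD=237571788026063/2199023255552 → NEW=0, ERR=237571788026063/2199023255552
(3,6): OLD=9607941122934417/35184372088832 → NEW=255, ERR=635926240282257/35184372088832
(4,0): OLD=73165416283/1073741824 → NEW=0, ERR=73165416283/1073741824
(4,1): OLD=2029359338655/17179869184 → NEW=0, ERR=2029359338655/17179869184
(4,2): OLD=51969620841137/274877906944 → NEW=255, ERR=-18124245429583/274877906944
(4,3): OLD=227687860294123/2199023255552 → NEW=0, ERR=227687860294123/2199023255552
(4,4): OLD=3619733032997521/17592186044416 → NEW=255, ERR=-866274408328559/17592186044416
(4,5): OLD=130167945638707921/562949953421312 → NEW=255, ERR=-13384292483726639/562949953421312
(4,6): OLD=2314838239530119175/9007199254740992 → NEW=255, ERR=18002429571166215/9007199254740992
Row 0: ..#.###
Row 1: .#.####
Row 2: ..#.###
Row 3: .#.##.#
Row 4: ..#.###

Answer: ..#.###
.#.####
..#.###
.#.##.#
..#.###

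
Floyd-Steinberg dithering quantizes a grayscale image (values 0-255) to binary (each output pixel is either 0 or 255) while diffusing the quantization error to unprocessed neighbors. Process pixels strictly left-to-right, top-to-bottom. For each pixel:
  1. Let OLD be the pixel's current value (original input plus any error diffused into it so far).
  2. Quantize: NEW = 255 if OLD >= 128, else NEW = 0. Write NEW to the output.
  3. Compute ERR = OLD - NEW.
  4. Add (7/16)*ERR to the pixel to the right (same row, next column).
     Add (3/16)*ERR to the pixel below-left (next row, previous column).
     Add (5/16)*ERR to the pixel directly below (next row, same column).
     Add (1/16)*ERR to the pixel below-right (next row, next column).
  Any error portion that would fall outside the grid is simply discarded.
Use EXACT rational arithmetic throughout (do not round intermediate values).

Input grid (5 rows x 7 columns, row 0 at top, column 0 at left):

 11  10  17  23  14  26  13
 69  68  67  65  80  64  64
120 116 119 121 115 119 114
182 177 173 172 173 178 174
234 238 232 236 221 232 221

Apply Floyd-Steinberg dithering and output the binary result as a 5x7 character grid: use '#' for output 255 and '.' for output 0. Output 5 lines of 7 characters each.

Answer: .......
..#..#.
#.#.#.#
##.##.#
#######

Derivation:
(0,0): OLD=11 → NEW=0, ERR=11
(0,1): OLD=237/16 → NEW=0, ERR=237/16
(0,2): OLD=6011/256 → NEW=0, ERR=6011/256
(0,3): OLD=136285/4096 → NEW=0, ERR=136285/4096
(0,4): OLD=1871499/65536 → NEW=0, ERR=1871499/65536
(0,5): OLD=40363469/1048576 → NEW=0, ERR=40363469/1048576
(0,6): OLD=500648091/16777216 → NEW=0, ERR=500648091/16777216
(1,0): OLD=19255/256 → NEW=0, ERR=19255/256
(1,1): OLD=226561/2048 → NEW=0, ERR=226561/2048
(1,2): OLD=8513173/65536 → NEW=255, ERR=-8198507/65536
(1,3): OLD=7206001/262144 → NEW=0, ERR=7206001/262144
(1,4): OLD=1849644595/16777216 → NEW=0, ERR=1849644595/16777216
(1,5): OLD=17668753443/134217728 → NEW=255, ERR=-16556767197/134217728
(1,6): OLD=46734030765/2147483648 → NEW=0, ERR=46734030765/2147483648
(2,0): OLD=5382043/32768 → NEW=255, ERR=-2973797/32768
(2,1): OLD=96585177/1048576 → NEW=0, ERR=96585177/1048576
(2,2): OLD=2219175627/16777216 → NEW=255, ERR=-2059014453/16777216
(2,3): OLD=11911812659/134217728 → NEW=0, ERR=11911812659/134217728
(2,4): OLD=179174131427/1073741824 → NEW=255, ERR=-94630033693/1073741824
(2,5): OLD=1816403618785/34359738368 → NEW=0, ERR=1816403618785/34359738368
(2,6): OLD=74887178173495/549755813888 → NEW=255, ERR=-65300554367945/549755813888
(3,0): OLD=2867401323/16777216 → NEW=255, ERR=-1410788757/16777216
(3,1): OLD=18832370575/134217728 → NEW=255, ERR=-15393150065/134217728
(3,2): OLD=114750191581/1073741824 → NEW=0, ERR=114750191581/1073741824
(3,3): OLD=954748580251/4294967296 → NEW=255, ERR=-140468080229/4294967296
(3,4): OLD=80599372815979/549755813888 → NEW=255, ERR=-59588359725461/549755813888
(3,5): OLD=524773044511473/4398046511104 → NEW=0, ERR=524773044511473/4398046511104
(3,6): OLD=13538050286980527/70368744177664 → NEW=255, ERR=-4405979478323793/70368744177664
(4,0): OLD=399900173157/2147483648 → NEW=255, ERR=-147708157083/2147483648
(4,1): OLD=6420128815393/34359738368 → NEW=255, ERR=-2341604468447/34359738368
(4,2): OLD=122200267853711/549755813888 → NEW=255, ERR=-17987464687729/549755813888
(4,3): OLD=870026573996757/4398046511104 → NEW=255, ERR=-251475286334763/4398046511104
(4,4): OLD=6419055444640943/35184372088832 → NEW=255, ERR=-2552959438011217/35184372088832
(4,5): OLD=246603941336419183/1125899906842624 → NEW=255, ERR=-40500534908449937/1125899906842624
(4,6): OLD=3479541867365402553/18014398509481984 → NEW=255, ERR=-1114129752552503367/18014398509481984
Row 0: .......
Row 1: ..#..#.
Row 2: #.#.#.#
Row 3: ##.##.#
Row 4: #######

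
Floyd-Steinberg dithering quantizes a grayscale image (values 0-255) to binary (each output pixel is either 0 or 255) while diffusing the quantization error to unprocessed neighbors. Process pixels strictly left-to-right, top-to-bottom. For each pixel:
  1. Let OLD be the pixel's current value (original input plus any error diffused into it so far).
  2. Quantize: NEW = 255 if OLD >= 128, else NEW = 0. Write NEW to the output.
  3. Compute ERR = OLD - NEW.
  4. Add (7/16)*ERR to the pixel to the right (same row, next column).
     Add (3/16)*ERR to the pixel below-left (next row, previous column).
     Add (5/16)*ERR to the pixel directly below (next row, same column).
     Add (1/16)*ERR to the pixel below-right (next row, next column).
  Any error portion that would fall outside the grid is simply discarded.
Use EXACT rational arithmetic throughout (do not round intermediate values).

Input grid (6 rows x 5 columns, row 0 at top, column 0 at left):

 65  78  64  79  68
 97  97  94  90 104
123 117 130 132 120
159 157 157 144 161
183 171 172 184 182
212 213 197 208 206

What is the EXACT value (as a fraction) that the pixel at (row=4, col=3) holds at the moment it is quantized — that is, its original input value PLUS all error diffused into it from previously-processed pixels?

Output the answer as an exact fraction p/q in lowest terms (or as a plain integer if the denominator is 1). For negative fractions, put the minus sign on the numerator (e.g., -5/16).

Answer: 2810043078916367/17592186044416

Derivation:
(0,0): OLD=65 → NEW=0, ERR=65
(0,1): OLD=1703/16 → NEW=0, ERR=1703/16
(0,2): OLD=28305/256 → NEW=0, ERR=28305/256
(0,3): OLD=521719/4096 → NEW=0, ERR=521719/4096
(0,4): OLD=8108481/65536 → NEW=0, ERR=8108481/65536
(1,0): OLD=35141/256 → NEW=255, ERR=-30139/256
(1,1): OLD=212067/2048 → NEW=0, ERR=212067/2048
(1,2): OLD=13394847/65536 → NEW=255, ERR=-3316833/65536
(1,3): OLD=36115763/262144 → NEW=255, ERR=-30730957/262144
(1,4): OLD=416650553/4194304 → NEW=0, ERR=416650553/4194304
(2,0): OLD=3461105/32768 → NEW=0, ERR=3461105/32768
(2,1): OLD=187403499/1048576 → NEW=255, ERR=-79983381/1048576
(2,2): OLD=1095614593/16777216 → NEW=0, ERR=1095614593/16777216
(2,3): OLD=37419573491/268435456 → NEW=255, ERR=-31031467789/268435456
(2,4): OLD=400035477989/4294967296 → NEW=0, ERR=400035477989/4294967296
(3,0): OLD=2981404001/16777216 → NEW=255, ERR=-1296786079/16777216
(3,1): OLD=15863561549/134217728 → NEW=0, ERR=15863561549/134217728
(3,2): OLD=870478745695/4294967296 → NEW=255, ERR=-224737914785/4294967296
(3,3): OLD=915063199143/8589934592 → NEW=0, ERR=915063199143/8589934592
(3,4): OLD=31540461713635/137438953472 → NEW=255, ERR=-3506471421725/137438953472
(4,0): OLD=388708749071/2147483648 → NEW=255, ERR=-158899581169/2147483648
(4,1): OLD=11058415252751/68719476736 → NEW=255, ERR=-6465051314929/68719476736
(4,2): OLD=155965267882689/1099511627776 → NEW=255, ERR=-124410197200191/1099511627776
(4,3): OLD=2810043078916367/17592186044416 → NEW=255, ERR=-1675964362409713/17592186044416
Target (4,3): original=184, with diffused error = 2810043078916367/17592186044416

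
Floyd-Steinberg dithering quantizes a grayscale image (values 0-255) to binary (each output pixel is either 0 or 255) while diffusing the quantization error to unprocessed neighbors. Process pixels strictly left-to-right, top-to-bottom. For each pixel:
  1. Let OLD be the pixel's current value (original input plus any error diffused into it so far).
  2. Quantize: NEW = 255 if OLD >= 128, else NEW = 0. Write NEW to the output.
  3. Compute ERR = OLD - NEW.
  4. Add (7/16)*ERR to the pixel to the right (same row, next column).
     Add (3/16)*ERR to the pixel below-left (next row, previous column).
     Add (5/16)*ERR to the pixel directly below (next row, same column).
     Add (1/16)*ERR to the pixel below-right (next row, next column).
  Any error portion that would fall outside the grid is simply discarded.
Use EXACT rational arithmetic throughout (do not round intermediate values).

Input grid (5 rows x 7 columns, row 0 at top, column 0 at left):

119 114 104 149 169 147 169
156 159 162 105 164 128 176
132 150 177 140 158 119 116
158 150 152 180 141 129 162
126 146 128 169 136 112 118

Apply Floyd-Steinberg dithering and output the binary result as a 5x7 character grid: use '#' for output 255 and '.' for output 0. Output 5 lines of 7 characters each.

(0,0): OLD=119 → NEW=0, ERR=119
(0,1): OLD=2657/16 → NEW=255, ERR=-1423/16
(0,2): OLD=16663/256 → NEW=0, ERR=16663/256
(0,3): OLD=726945/4096 → NEW=255, ERR=-317535/4096
(0,4): OLD=8852839/65536 → NEW=255, ERR=-7858841/65536
(0,5): OLD=99128785/1048576 → NEW=0, ERR=99128785/1048576
(0,6): OLD=3529250999/16777216 → NEW=255, ERR=-748939081/16777216
(1,0): OLD=45187/256 → NEW=255, ERR=-20093/256
(1,1): OLD=238613/2048 → NEW=0, ERR=238613/2048
(1,2): OLD=13973561/65536 → NEW=255, ERR=-2738119/65536
(1,3): OLD=11555013/262144 → NEW=0, ERR=11555013/262144
(1,4): OLD=2662393903/16777216 → NEW=255, ERR=-1615796177/16777216
(1,5): OLD=13360393695/134217728 → NEW=0, ERR=13360393695/134217728
(1,6): OLD=454210799153/2147483648 → NEW=255, ERR=-93397531087/2147483648
(2,0): OLD=4237495/32768 → NEW=255, ERR=-4118345/32768
(2,1): OLD=124449485/1048576 → NEW=0, ERR=124449485/1048576
(2,2): OLD=3882494119/16777216 → NEW=255, ERR=-395695961/16777216
(2,3): OLD=16480174639/134217728 → NEW=0, ERR=16480174639/134217728
(2,4): OLD=218014569759/1073741824 → NEW=255, ERR=-55789595361/1073741824
(2,5): OLD=3889571522421/34359738368 → NEW=0, ERR=3889571522421/34359738368
(2,6): OLD=86947133366915/549755813888 → NEW=255, ERR=-53240599174525/549755813888
(3,0): OLD=2365213383/16777216 → NEW=255, ERR=-1912976697/16777216
(3,1): OLD=16767379899/134217728 → NEW=0, ERR=16767379899/134217728
(3,2): OLD=246665696673/1073741824 → NEW=255, ERR=-27138468447/1073741824
(3,3): OLD=842230207991/4294967296 → NEW=255, ERR=-252986452489/4294967296
(3,4): OLD=70309632435911/549755813888 → NEW=0, ERR=70309632435911/549755813888
(3,5): OLD=874871539180741/4398046511104 → NEW=255, ERR=-246630321150779/4398046511104
(3,6): OLD=8041565496615003/70368744177664 → NEW=0, ERR=8041565496615003/70368744177664
(4,0): OLD=244366011465/2147483648 → NEW=0, ERR=244366011465/2147483648
(4,1): OLD=7660782446005/34359738368 → NEW=255, ERR=-1100950837835/34359738368
(4,2): OLD=56540707755707/549755813888 → NEW=0, ERR=56540707755707/549755813888
(4,3): OLD=958723673456505/4398046511104 → NEW=255, ERR=-162778186875015/4398046511104
(4,4): OLD=5122069053336283/35184372088832 → NEW=255, ERR=-3849945829315877/35184372088832
(4,5): OLD=85595451705530907/1125899906842624 → NEW=0, ERR=85595451705530907/1125899906842624
(4,6): OLD=3305055063572191277/18014398509481984 → NEW=255, ERR=-1288616556345714643/18014398509481984
Row 0: .#.##.#
Row 1: #.#.#.#
Row 2: #.#.#.#
Row 3: #.##.#.
Row 4: .#.##.#

Answer: .#.##.#
#.#.#.#
#.#.#.#
#.##.#.
.#.##.#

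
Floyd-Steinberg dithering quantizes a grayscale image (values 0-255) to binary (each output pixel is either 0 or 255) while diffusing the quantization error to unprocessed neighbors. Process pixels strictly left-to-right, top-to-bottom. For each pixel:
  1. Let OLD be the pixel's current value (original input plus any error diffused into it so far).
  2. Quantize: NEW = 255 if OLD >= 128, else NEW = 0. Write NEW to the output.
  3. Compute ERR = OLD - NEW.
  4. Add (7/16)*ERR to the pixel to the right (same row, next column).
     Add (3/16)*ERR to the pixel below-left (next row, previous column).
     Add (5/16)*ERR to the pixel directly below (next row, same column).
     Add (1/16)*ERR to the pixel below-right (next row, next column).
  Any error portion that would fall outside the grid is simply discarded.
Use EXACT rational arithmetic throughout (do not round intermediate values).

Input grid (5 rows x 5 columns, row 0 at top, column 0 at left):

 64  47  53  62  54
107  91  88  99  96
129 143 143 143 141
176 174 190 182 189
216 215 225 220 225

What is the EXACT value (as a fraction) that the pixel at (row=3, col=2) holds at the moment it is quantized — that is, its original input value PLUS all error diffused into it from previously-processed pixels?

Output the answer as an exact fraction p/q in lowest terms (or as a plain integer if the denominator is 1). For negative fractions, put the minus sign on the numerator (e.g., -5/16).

(0,0): OLD=64 → NEW=0, ERR=64
(0,1): OLD=75 → NEW=0, ERR=75
(0,2): OLD=1373/16 → NEW=0, ERR=1373/16
(0,3): OLD=25483/256 → NEW=0, ERR=25483/256
(0,4): OLD=399565/4096 → NEW=0, ERR=399565/4096
(1,0): OLD=2257/16 → NEW=255, ERR=-1823/16
(1,1): OLD=10839/128 → NEW=0, ERR=10839/128
(1,2): OLD=717683/4096 → NEW=255, ERR=-326797/4096
(1,3): OLD=1947327/16384 → NEW=0, ERR=1947327/16384
(1,4): OLD=48419325/262144 → NEW=255, ERR=-18427395/262144
(2,0): OLD=223789/2048 → NEW=0, ERR=223789/2048
(2,1): OLD=12791855/65536 → NEW=255, ERR=-3919825/65536
(2,2): OLD=125281325/1048576 → NEW=0, ERR=125281325/1048576
(2,3): OLD=3594467031/16777216 → NEW=255, ERR=-683723049/16777216
(2,4): OLD=29160634401/268435456 → NEW=0, ERR=29160634401/268435456
(3,0): OLD=208596141/1048576 → NEW=255, ERR=-58790739/1048576
(3,1): OLD=1342269177/8388608 → NEW=255, ERR=-796825863/8388608
(3,2): OLD=46815036211/268435456 → NEW=255, ERR=-21636005069/268435456
Target (3,2): original=190, with diffused error = 46815036211/268435456

Answer: 46815036211/268435456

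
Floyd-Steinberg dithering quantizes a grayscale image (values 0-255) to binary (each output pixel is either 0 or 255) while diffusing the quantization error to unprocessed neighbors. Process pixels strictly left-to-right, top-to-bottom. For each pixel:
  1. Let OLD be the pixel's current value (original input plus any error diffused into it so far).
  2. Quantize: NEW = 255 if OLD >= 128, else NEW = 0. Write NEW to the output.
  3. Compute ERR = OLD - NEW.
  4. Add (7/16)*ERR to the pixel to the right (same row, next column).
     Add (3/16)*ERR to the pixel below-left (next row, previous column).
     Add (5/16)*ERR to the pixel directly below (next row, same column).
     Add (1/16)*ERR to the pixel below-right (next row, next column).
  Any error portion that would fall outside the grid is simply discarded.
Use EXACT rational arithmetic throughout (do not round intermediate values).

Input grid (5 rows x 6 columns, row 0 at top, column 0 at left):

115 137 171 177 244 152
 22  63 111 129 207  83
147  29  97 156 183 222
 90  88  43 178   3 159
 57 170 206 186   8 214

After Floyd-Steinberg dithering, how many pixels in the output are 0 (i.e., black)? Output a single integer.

(0,0): OLD=115 → NEW=0, ERR=115
(0,1): OLD=2997/16 → NEW=255, ERR=-1083/16
(0,2): OLD=36195/256 → NEW=255, ERR=-29085/256
(0,3): OLD=521397/4096 → NEW=0, ERR=521397/4096
(0,4): OLD=19640563/65536 → NEW=255, ERR=2928883/65536
(0,5): OLD=179885733/1048576 → NEW=255, ERR=-87501147/1048576
(1,0): OLD=11583/256 → NEW=0, ERR=11583/256
(1,1): OLD=97337/2048 → NEW=0, ERR=97337/2048
(1,2): OLD=7597357/65536 → NEW=0, ERR=7597357/65536
(1,3): OLD=57875113/262144 → NEW=255, ERR=-8971607/262144
(1,4): OLD=3326963547/16777216 → NEW=255, ERR=-951226533/16777216
(1,5): OLD=9371259405/268435456 → NEW=0, ERR=9371259405/268435456
(2,0): OLD=5572227/32768 → NEW=255, ERR=-2783613/32768
(2,1): OLD=32769361/1048576 → NEW=0, ERR=32769361/1048576
(2,2): OLD=2406741299/16777216 → NEW=255, ERR=-1871448781/16777216
(2,3): OLD=12498059611/134217728 → NEW=0, ERR=12498059611/134217728
(2,4): OLD=903780579729/4294967296 → NEW=255, ERR=-191436080751/4294967296
(2,5): OLD=14421858030087/68719476736 → NEW=255, ERR=-3101608537593/68719476736
(3,0): OLD=1162879443/16777216 → NEW=0, ERR=1162879443/16777216
(3,1): OLD=13672234455/134217728 → NEW=0, ERR=13672234455/134217728
(3,2): OLD=77439071925/1073741824 → NEW=0, ERR=77439071925/1073741824
(3,3): OLD=15346651280479/68719476736 → NEW=255, ERR=-2176815287201/68719476736
(3,4): OLD=-15079938839553/549755813888 → NEW=0, ERR=-15079938839553/549755813888
(3,5): OLD=1144451058814353/8796093022208 → NEW=255, ERR=-1098552661848687/8796093022208
(4,0): OLD=209938449021/2147483648 → NEW=0, ERR=209938449021/2147483648
(4,1): OLD=9017986422361/34359738368 → NEW=255, ERR=256253138521/34359738368
(4,2): OLD=255337180456507/1099511627776 → NEW=255, ERR=-25038284626373/1099511627776
(4,3): OLD=2911551365514567/17592186044416 → NEW=255, ERR=-1574456075811513/17592186044416
(4,4): OLD=-18330763615939401/281474976710656 → NEW=0, ERR=-18330763615939401/281474976710656
(4,5): OLD=651965620364069281/4503599627370496 → NEW=255, ERR=-496452284615407199/4503599627370496
Output grid:
  Row 0: .##.##  (2 black, running=2)
  Row 1: ...##.  (4 black, running=6)
  Row 2: #.#.##  (2 black, running=8)
  Row 3: ...#.#  (4 black, running=12)
  Row 4: .###.#  (2 black, running=14)

Answer: 14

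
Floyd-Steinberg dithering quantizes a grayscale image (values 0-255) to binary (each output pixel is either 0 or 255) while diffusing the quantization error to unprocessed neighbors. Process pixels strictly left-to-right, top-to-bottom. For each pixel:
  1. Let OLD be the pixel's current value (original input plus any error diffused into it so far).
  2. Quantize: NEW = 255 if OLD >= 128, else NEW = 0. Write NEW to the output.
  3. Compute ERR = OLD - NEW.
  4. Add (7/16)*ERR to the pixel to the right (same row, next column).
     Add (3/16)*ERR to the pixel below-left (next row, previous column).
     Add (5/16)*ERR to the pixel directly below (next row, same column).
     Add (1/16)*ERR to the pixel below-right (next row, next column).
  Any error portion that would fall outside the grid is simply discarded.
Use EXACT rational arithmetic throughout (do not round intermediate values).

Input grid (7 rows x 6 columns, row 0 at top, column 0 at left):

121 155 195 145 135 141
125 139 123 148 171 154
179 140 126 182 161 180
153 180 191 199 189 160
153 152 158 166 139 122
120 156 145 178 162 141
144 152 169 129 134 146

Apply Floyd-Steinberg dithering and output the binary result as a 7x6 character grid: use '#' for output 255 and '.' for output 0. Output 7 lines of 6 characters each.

(0,0): OLD=121 → NEW=0, ERR=121
(0,1): OLD=3327/16 → NEW=255, ERR=-753/16
(0,2): OLD=44649/256 → NEW=255, ERR=-20631/256
(0,3): OLD=449503/4096 → NEW=0, ERR=449503/4096
(0,4): OLD=11993881/65536 → NEW=255, ERR=-4717799/65536
(0,5): OLD=114824623/1048576 → NEW=0, ERR=114824623/1048576
(1,0): OLD=39421/256 → NEW=255, ERR=-25859/256
(1,1): OLD=148587/2048 → NEW=0, ERR=148587/2048
(1,2): OLD=9646407/65536 → NEW=255, ERR=-7065273/65536
(1,3): OLD=30564411/262144 → NEW=0, ERR=30564411/262144
(1,4): OLD=3806830161/16777216 → NEW=255, ERR=-471359919/16777216
(1,5): OLD=46017754087/268435456 → NEW=255, ERR=-22433287193/268435456
(2,0): OLD=5276873/32768 → NEW=255, ERR=-3078967/32768
(2,1): OLD=99653299/1048576 → NEW=0, ERR=99653299/1048576
(2,2): OLD=2689129945/16777216 → NEW=255, ERR=-1589060135/16777216
(2,3): OLD=22144826961/134217728 → NEW=255, ERR=-12080693679/134217728
(2,4): OLD=448649324915/4294967296 → NEW=0, ERR=448649324915/4294967296
(2,5): OLD=13594719972181/68719476736 → NEW=255, ERR=-3928746595499/68719476736
(3,0): OLD=2373239225/16777216 → NEW=255, ERR=-1904950855/16777216
(3,1): OLD=18306189253/134217728 → NEW=255, ERR=-15919331387/134217728
(3,2): OLD=105842596447/1073741824 → NEW=0, ERR=105842596447/1073741824
(3,3): OLD=15645006162525/68719476736 → NEW=255, ERR=-1878460405155/68719476736
(3,4): OLD=106289432928317/549755813888 → NEW=255, ERR=-33898299613123/549755813888
(3,5): OLD=1070364036030579/8796093022208 → NEW=0, ERR=1070364036030579/8796093022208
(4,0): OLD=204608969783/2147483648 → NEW=0, ERR=204608969783/2147483648
(4,1): OLD=5772618378699/34359738368 → NEW=255, ERR=-2989114905141/34359738368
(4,2): OLD=151958780494065/1099511627776 → NEW=255, ERR=-128416684588815/1099511627776
(4,3): OLD=1776102279921941/17592186044416 → NEW=0, ERR=1776102279921941/17592186044416
(4,4): OLD=52075308136598885/281474976710656 → NEW=255, ERR=-19700810924618395/281474976710656
(4,5): OLD=565435794429845411/4503599627370496 → NEW=0, ERR=565435794429845411/4503599627370496
(5,0): OLD=73372070533777/549755813888 → NEW=255, ERR=-66815662007663/549755813888
(5,1): OLD=1050213108761505/17592186044416 → NEW=0, ERR=1050213108761505/17592186044416
(5,2): OLD=20844954312802043/140737488355328 → NEW=255, ERR=-15043105217806597/140737488355328
(5,3): OLD=641148338987819385/4503599627370496 → NEW=255, ERR=-507269565991657095/4503599627370496
(5,4): OLD=1087170995647850937/9007199254740992 → NEW=0, ERR=1087170995647850937/9007199254740992
(5,5): OLD=32954370482941299981/144115188075855872 → NEW=255, ERR=-3795002476401947379/144115188075855872
(6,0): OLD=32992530051392899/281474976710656 → NEW=0, ERR=32992530051392899/281474976710656
(6,1): OLD=875043652166223047/4503599627370496 → NEW=255, ERR=-273374252813253433/4503599627370496
(6,2): OLD=1651065661433991407/18014398509481984 → NEW=0, ERR=1651065661433991407/18014398509481984
(6,3): OLD=43191295339783474131/288230376151711744 → NEW=255, ERR=-30307450578903020589/288230376151711744
(6,4): OLD=524525864638727246579/4611686018427387904 → NEW=0, ERR=524525864638727246579/4611686018427387904
(6,5): OLD=14394010745064856968901/73786976294838206464 → NEW=255, ERR=-4421668210118885679419/73786976294838206464
Row 0: .##.#.
Row 1: #.#.##
Row 2: #.##.#
Row 3: ##.##.
Row 4: .##.#.
Row 5: #.##.#
Row 6: .#.#.#

Answer: .##.#.
#.#.##
#.##.#
##.##.
.##.#.
#.##.#
.#.#.#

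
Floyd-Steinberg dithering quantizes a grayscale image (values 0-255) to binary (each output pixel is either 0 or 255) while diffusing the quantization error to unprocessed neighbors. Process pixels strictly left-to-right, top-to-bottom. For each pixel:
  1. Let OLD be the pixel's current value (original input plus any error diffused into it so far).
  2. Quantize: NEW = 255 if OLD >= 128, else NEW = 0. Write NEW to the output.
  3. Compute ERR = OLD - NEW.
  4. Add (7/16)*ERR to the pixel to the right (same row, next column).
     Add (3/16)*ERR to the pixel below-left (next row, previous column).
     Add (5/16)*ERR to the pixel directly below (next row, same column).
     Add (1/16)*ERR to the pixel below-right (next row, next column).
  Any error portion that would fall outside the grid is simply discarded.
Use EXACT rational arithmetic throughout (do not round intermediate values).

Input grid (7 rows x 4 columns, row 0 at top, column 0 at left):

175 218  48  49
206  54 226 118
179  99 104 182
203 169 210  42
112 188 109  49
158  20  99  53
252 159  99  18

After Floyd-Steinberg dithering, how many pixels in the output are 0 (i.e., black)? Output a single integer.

(0,0): OLD=175 → NEW=255, ERR=-80
(0,1): OLD=183 → NEW=255, ERR=-72
(0,2): OLD=33/2 → NEW=0, ERR=33/2
(0,3): OLD=1799/32 → NEW=0, ERR=1799/32
(1,0): OLD=335/2 → NEW=255, ERR=-175/2
(1,1): OLD=-139/16 → NEW=0, ERR=-139/16
(1,2): OLD=119499/512 → NEW=255, ERR=-11061/512
(1,3): OLD=1041597/8192 → NEW=0, ERR=1041597/8192
(2,0): OLD=38407/256 → NEW=255, ERR=-26873/256
(2,1): OLD=334563/8192 → NEW=0, ERR=334563/8192
(2,2): OLD=4535543/32768 → NEW=255, ERR=-3820297/32768
(2,3): OLD=88802373/524288 → NEW=255, ERR=-44891067/524288
(3,0): OLD=23311625/131072 → NEW=255, ERR=-10111735/131072
(3,1): OLD=250799043/2097152 → NEW=0, ERR=250799043/2097152
(3,2): OLD=7126484305/33554432 → NEW=255, ERR=-1429895855/33554432
(3,3): OLD=-5737818249/536870912 → NEW=0, ERR=-5737818249/536870912
(4,0): OLD=3701554713/33554432 → NEW=0, ERR=3701554713/33554432
(4,1): OLD=70014123081/268435456 → NEW=255, ERR=1563081801/268435456
(4,2): OLD=890785447603/8589934592 → NEW=0, ERR=890785447603/8589934592
(4,3): OLD=12144928054549/137438953472 → NEW=0, ERR=12144928054549/137438953472
(5,0): OLD=831356266691/4294967296 → NEW=255, ERR=-263860393789/4294967296
(5,1): OLD=2924780993891/137438953472 → NEW=0, ERR=2924780993891/137438953472
(5,2): OLD=86668671777721/549755813888 → NEW=255, ERR=-53519060763719/549755813888
(5,3): OLD=391468334568563/8796093022208 → NEW=0, ERR=391468334568563/8796093022208
(6,0): OLD=520710540374537/2199023255552 → NEW=255, ERR=-40040389791223/2199023255552
(6,1): OLD=4770689662312411/35184372088832 → NEW=255, ERR=-4201325220339749/35184372088832
(6,2): OLD=14643033351200417/562949953421312 → NEW=0, ERR=14643033351200417/562949953421312
(6,3): OLD=335097168883632679/9007199254740992 → NEW=0, ERR=335097168883632679/9007199254740992
Output grid:
  Row 0: ##..  (2 black, running=2)
  Row 1: #.#.  (2 black, running=4)
  Row 2: #.##  (1 black, running=5)
  Row 3: #.#.  (2 black, running=7)
  Row 4: .#..  (3 black, running=10)
  Row 5: #.#.  (2 black, running=12)
  Row 6: ##..  (2 black, running=14)

Answer: 14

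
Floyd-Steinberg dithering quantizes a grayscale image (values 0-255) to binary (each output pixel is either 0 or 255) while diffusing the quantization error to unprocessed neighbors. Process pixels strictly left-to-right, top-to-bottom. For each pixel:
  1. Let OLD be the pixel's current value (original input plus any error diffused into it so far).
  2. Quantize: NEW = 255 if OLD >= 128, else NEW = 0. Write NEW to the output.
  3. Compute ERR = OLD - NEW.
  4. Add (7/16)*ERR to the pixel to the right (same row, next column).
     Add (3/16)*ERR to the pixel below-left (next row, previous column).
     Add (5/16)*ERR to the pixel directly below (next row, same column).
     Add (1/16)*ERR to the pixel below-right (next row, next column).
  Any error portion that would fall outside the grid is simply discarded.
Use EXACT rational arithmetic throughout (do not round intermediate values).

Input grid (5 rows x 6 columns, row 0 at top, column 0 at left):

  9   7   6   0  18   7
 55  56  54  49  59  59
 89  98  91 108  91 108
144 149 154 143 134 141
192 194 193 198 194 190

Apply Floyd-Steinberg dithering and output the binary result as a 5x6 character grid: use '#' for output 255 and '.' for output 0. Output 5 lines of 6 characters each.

Answer: ......
......
.#.##.
#.#.#.
######

Derivation:
(0,0): OLD=9 → NEW=0, ERR=9
(0,1): OLD=175/16 → NEW=0, ERR=175/16
(0,2): OLD=2761/256 → NEW=0, ERR=2761/256
(0,3): OLD=19327/4096 → NEW=0, ERR=19327/4096
(0,4): OLD=1314937/65536 → NEW=0, ERR=1314937/65536
(0,5): OLD=16544591/1048576 → NEW=0, ERR=16544591/1048576
(1,0): OLD=15325/256 → NEW=0, ERR=15325/256
(1,1): OLD=180619/2048 → NEW=0, ERR=180619/2048
(1,2): OLD=6391271/65536 → NEW=0, ERR=6391271/65536
(1,3): OLD=25579227/262144 → NEW=0, ERR=25579227/262144
(1,4): OLD=1865850545/16777216 → NEW=0, ERR=1865850545/16777216
(1,5): OLD=30558836871/268435456 → NEW=0, ERR=30558836871/268435456
(2,0): OLD=4071209/32768 → NEW=0, ERR=4071209/32768
(2,1): OLD=211753427/1048576 → NEW=255, ERR=-55633453/1048576
(2,2): OLD=2048021817/16777216 → NEW=0, ERR=2048021817/16777216
(2,3): OLD=29373125809/134217728 → NEW=255, ERR=-4852394831/134217728
(2,4): OLD=590046178963/4294967296 → NEW=255, ERR=-505170481517/4294967296
(2,5): OLD=6807874806069/68719476736 → NEW=0, ERR=6807874806069/68719476736
(3,0): OLD=2900412185/16777216 → NEW=255, ERR=-1377777895/16777216
(3,1): OLD=17065142949/134217728 → NEW=0, ERR=17065142949/134217728
(3,2): OLD=255205544319/1073741824 → NEW=255, ERR=-18598620801/1073741824
(3,3): OLD=7538522758461/68719476736 → NEW=0, ERR=7538522758461/68719476736
(3,4): OLD=88814888587293/549755813888 → NEW=255, ERR=-51372843954147/549755813888
(3,5): OLD=1088292379060883/8796093022208 → NEW=0, ERR=1088292379060883/8796093022208
(4,0): OLD=408401173463/2147483648 → NEW=255, ERR=-139207156777/2147483648
(4,1): OLD=6768603286507/34359738368 → NEW=255, ERR=-1993129997333/34359738368
(4,2): OLD=209703287007057/1099511627776 → NEW=255, ERR=-70672178075823/1099511627776
(4,3): OLD=3264347359515381/17592186044416 → NEW=255, ERR=-1221660081810699/17592186044416
(4,4): OLD=46294485977060165/281474976710656 → NEW=255, ERR=-25481633084157115/281474976710656
(4,5): OLD=825136382156512451/4503599627370496 → NEW=255, ERR=-323281522822964029/4503599627370496
Row 0: ......
Row 1: ......
Row 2: .#.##.
Row 3: #.#.#.
Row 4: ######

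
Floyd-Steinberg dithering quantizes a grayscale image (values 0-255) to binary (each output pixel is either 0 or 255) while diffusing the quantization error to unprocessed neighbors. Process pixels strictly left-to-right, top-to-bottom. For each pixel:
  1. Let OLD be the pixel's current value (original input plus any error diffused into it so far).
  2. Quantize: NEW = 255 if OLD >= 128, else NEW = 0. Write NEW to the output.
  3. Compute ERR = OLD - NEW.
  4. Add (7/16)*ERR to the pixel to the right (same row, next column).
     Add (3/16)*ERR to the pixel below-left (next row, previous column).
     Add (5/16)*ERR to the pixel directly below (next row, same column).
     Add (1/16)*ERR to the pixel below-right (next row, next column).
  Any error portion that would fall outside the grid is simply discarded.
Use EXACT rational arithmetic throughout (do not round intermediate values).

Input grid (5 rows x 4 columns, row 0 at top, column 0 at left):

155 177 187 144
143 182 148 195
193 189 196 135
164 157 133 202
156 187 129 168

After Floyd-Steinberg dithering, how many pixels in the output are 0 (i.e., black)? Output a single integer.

Answer: 7

Derivation:
(0,0): OLD=155 → NEW=255, ERR=-100
(0,1): OLD=533/4 → NEW=255, ERR=-487/4
(0,2): OLD=8559/64 → NEW=255, ERR=-7761/64
(0,3): OLD=93129/1024 → NEW=0, ERR=93129/1024
(1,0): OLD=5691/64 → NEW=0, ERR=5691/64
(1,1): OLD=78781/512 → NEW=255, ERR=-51779/512
(1,2): OLD=1233761/16384 → NEW=0, ERR=1233761/16384
(1,3): OLD=65217911/262144 → NEW=255, ERR=-1628809/262144
(2,0): OLD=1653359/8192 → NEW=255, ERR=-435601/8192
(2,1): OLD=40320341/262144 → NEW=255, ERR=-26526379/262144
(2,2): OLD=87962817/524288 → NEW=255, ERR=-45730623/524288
(2,3): OLD=835539981/8388608 → NEW=0, ERR=835539981/8388608
(3,0): OLD=538590559/4194304 → NEW=255, ERR=-530956961/4194304
(3,1): OLD=3376719937/67108864 → NEW=0, ERR=3376719937/67108864
(3,2): OLD=150439309951/1073741824 → NEW=255, ERR=-123364855169/1073741824
(3,3): OLD=3047868860921/17179869184 → NEW=255, ERR=-1332997780999/17179869184
(4,0): OLD=135157327475/1073741824 → NEW=0, ERR=135157327475/1073741824
(4,1): OLD=1961427438585/8589934592 → NEW=255, ERR=-229005882375/8589934592
(4,2): OLD=19249426189881/274877906944 → NEW=0, ERR=19249426189881/274877906944
(4,3): OLD=735396571791455/4398046511104 → NEW=255, ERR=-386105288540065/4398046511104
Output grid:
  Row 0: ###.  (1 black, running=1)
  Row 1: .#.#  (2 black, running=3)
  Row 2: ###.  (1 black, running=4)
  Row 3: #.##  (1 black, running=5)
  Row 4: .#.#  (2 black, running=7)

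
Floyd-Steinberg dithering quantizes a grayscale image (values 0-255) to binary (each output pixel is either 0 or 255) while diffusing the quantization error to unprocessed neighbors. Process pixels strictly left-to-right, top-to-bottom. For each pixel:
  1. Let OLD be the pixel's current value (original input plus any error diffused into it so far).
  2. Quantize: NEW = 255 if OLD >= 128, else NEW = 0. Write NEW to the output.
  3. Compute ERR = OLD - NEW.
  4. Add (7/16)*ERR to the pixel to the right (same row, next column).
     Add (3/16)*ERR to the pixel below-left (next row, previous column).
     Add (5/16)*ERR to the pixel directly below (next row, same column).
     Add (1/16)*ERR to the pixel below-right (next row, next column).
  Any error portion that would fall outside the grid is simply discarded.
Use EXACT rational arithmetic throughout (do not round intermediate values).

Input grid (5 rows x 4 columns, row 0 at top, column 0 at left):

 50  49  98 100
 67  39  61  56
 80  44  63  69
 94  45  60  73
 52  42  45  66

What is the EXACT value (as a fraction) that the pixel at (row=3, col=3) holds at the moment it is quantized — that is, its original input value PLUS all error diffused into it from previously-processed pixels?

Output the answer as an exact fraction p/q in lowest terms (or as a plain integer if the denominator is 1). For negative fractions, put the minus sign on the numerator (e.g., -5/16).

Answer: 2508826304983/34359738368

Derivation:
(0,0): OLD=50 → NEW=0, ERR=50
(0,1): OLD=567/8 → NEW=0, ERR=567/8
(0,2): OLD=16513/128 → NEW=255, ERR=-16127/128
(0,3): OLD=91911/2048 → NEW=0, ERR=91911/2048
(1,0): OLD=12277/128 → NEW=0, ERR=12277/128
(1,1): OLD=84595/1024 → NEW=0, ERR=84595/1024
(1,2): OLD=2313903/32768 → NEW=0, ERR=2313903/32768
(1,3): OLD=48781817/524288 → NEW=0, ERR=48781817/524288
(2,0): OLD=2055585/16384 → NEW=0, ERR=2055585/16384
(2,1): OLD=75466683/524288 → NEW=255, ERR=-58226757/524288
(2,2): OLD=61958167/1048576 → NEW=0, ERR=61958167/1048576
(2,3): OLD=2153198139/16777216 → NEW=255, ERR=-2124991941/16777216
(3,0): OLD=942742481/8388608 → NEW=0, ERR=942742481/8388608
(3,1): OLD=10520310095/134217728 → NEW=0, ERR=10520310095/134217728
(3,2): OLD=176238560049/2147483648 → NEW=0, ERR=176238560049/2147483648
(3,3): OLD=2508826304983/34359738368 → NEW=0, ERR=2508826304983/34359738368
Target (3,3): original=73, with diffused error = 2508826304983/34359738368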